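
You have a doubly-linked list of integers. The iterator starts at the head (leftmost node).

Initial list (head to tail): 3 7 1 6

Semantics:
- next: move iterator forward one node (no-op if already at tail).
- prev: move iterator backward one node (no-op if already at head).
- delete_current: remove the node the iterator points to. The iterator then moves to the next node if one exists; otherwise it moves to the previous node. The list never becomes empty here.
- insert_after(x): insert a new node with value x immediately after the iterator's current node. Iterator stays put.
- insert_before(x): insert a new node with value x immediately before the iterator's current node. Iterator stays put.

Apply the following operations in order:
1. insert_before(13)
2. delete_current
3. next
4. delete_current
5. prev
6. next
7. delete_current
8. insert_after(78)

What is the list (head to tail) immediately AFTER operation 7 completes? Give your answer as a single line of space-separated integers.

After 1 (insert_before(13)): list=[13, 3, 7, 1, 6] cursor@3
After 2 (delete_current): list=[13, 7, 1, 6] cursor@7
After 3 (next): list=[13, 7, 1, 6] cursor@1
After 4 (delete_current): list=[13, 7, 6] cursor@6
After 5 (prev): list=[13, 7, 6] cursor@7
After 6 (next): list=[13, 7, 6] cursor@6
After 7 (delete_current): list=[13, 7] cursor@7

Answer: 13 7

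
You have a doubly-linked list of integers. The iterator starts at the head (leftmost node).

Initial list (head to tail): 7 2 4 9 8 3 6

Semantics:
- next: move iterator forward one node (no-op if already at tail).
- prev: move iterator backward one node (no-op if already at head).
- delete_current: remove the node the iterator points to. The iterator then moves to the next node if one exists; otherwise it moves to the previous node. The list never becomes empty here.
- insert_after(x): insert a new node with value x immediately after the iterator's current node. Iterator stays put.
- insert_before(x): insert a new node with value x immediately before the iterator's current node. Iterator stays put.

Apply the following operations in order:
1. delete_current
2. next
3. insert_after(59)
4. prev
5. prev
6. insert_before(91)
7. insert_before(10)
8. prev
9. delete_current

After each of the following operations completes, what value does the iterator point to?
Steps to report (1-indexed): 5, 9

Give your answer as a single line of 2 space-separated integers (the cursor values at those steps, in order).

After 1 (delete_current): list=[2, 4, 9, 8, 3, 6] cursor@2
After 2 (next): list=[2, 4, 9, 8, 3, 6] cursor@4
After 3 (insert_after(59)): list=[2, 4, 59, 9, 8, 3, 6] cursor@4
After 4 (prev): list=[2, 4, 59, 9, 8, 3, 6] cursor@2
After 5 (prev): list=[2, 4, 59, 9, 8, 3, 6] cursor@2
After 6 (insert_before(91)): list=[91, 2, 4, 59, 9, 8, 3, 6] cursor@2
After 7 (insert_before(10)): list=[91, 10, 2, 4, 59, 9, 8, 3, 6] cursor@2
After 8 (prev): list=[91, 10, 2, 4, 59, 9, 8, 3, 6] cursor@10
After 9 (delete_current): list=[91, 2, 4, 59, 9, 8, 3, 6] cursor@2

Answer: 2 2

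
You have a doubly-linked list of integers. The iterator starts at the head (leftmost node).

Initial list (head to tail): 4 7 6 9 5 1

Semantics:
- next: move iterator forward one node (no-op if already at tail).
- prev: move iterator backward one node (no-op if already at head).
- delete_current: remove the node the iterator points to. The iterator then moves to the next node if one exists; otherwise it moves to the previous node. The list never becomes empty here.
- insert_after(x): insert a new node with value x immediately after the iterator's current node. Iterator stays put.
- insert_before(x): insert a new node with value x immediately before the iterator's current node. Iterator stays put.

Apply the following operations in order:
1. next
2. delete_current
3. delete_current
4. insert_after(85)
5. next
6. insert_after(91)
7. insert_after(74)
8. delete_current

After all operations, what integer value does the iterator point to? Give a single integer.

After 1 (next): list=[4, 7, 6, 9, 5, 1] cursor@7
After 2 (delete_current): list=[4, 6, 9, 5, 1] cursor@6
After 3 (delete_current): list=[4, 9, 5, 1] cursor@9
After 4 (insert_after(85)): list=[4, 9, 85, 5, 1] cursor@9
After 5 (next): list=[4, 9, 85, 5, 1] cursor@85
After 6 (insert_after(91)): list=[4, 9, 85, 91, 5, 1] cursor@85
After 7 (insert_after(74)): list=[4, 9, 85, 74, 91, 5, 1] cursor@85
After 8 (delete_current): list=[4, 9, 74, 91, 5, 1] cursor@74

Answer: 74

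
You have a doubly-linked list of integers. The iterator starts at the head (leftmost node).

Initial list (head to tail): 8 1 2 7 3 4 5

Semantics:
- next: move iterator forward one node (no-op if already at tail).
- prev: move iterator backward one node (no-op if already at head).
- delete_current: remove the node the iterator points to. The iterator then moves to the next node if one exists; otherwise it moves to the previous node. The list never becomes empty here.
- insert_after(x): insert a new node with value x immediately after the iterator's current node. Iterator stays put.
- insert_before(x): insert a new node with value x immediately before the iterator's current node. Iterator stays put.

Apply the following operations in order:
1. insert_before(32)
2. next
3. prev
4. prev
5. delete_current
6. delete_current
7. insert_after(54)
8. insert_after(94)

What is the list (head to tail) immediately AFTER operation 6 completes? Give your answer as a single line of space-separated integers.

After 1 (insert_before(32)): list=[32, 8, 1, 2, 7, 3, 4, 5] cursor@8
After 2 (next): list=[32, 8, 1, 2, 7, 3, 4, 5] cursor@1
After 3 (prev): list=[32, 8, 1, 2, 7, 3, 4, 5] cursor@8
After 4 (prev): list=[32, 8, 1, 2, 7, 3, 4, 5] cursor@32
After 5 (delete_current): list=[8, 1, 2, 7, 3, 4, 5] cursor@8
After 6 (delete_current): list=[1, 2, 7, 3, 4, 5] cursor@1

Answer: 1 2 7 3 4 5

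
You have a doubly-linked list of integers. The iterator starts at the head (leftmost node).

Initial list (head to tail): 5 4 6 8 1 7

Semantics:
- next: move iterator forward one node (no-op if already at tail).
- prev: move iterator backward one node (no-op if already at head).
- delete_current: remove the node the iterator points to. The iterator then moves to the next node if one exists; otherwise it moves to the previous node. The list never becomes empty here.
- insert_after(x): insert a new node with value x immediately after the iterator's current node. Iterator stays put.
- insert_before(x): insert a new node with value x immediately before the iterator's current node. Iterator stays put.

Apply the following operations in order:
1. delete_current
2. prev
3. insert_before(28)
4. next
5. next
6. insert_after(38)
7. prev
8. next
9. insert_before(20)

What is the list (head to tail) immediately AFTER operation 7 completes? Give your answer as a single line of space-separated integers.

After 1 (delete_current): list=[4, 6, 8, 1, 7] cursor@4
After 2 (prev): list=[4, 6, 8, 1, 7] cursor@4
After 3 (insert_before(28)): list=[28, 4, 6, 8, 1, 7] cursor@4
After 4 (next): list=[28, 4, 6, 8, 1, 7] cursor@6
After 5 (next): list=[28, 4, 6, 8, 1, 7] cursor@8
After 6 (insert_after(38)): list=[28, 4, 6, 8, 38, 1, 7] cursor@8
After 7 (prev): list=[28, 4, 6, 8, 38, 1, 7] cursor@6

Answer: 28 4 6 8 38 1 7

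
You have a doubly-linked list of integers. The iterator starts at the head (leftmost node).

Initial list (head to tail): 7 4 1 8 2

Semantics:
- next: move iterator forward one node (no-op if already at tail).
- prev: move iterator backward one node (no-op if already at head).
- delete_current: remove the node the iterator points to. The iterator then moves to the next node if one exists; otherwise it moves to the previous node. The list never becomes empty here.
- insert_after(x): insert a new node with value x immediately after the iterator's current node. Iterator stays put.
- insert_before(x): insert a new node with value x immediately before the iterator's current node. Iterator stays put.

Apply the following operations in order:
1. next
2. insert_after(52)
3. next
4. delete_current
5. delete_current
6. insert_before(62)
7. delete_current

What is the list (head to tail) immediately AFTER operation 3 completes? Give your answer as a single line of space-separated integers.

Answer: 7 4 52 1 8 2

Derivation:
After 1 (next): list=[7, 4, 1, 8, 2] cursor@4
After 2 (insert_after(52)): list=[7, 4, 52, 1, 8, 2] cursor@4
After 3 (next): list=[7, 4, 52, 1, 8, 2] cursor@52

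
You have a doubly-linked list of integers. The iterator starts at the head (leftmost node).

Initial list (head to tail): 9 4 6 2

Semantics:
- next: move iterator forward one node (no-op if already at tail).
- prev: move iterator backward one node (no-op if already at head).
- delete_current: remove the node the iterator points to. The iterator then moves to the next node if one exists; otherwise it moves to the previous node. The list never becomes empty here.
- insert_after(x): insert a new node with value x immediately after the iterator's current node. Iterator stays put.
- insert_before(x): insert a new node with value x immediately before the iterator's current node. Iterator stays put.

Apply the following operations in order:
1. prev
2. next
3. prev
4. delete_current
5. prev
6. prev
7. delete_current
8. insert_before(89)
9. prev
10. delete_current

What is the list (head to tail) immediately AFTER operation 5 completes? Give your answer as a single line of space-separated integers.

Answer: 4 6 2

Derivation:
After 1 (prev): list=[9, 4, 6, 2] cursor@9
After 2 (next): list=[9, 4, 6, 2] cursor@4
After 3 (prev): list=[9, 4, 6, 2] cursor@9
After 4 (delete_current): list=[4, 6, 2] cursor@4
After 5 (prev): list=[4, 6, 2] cursor@4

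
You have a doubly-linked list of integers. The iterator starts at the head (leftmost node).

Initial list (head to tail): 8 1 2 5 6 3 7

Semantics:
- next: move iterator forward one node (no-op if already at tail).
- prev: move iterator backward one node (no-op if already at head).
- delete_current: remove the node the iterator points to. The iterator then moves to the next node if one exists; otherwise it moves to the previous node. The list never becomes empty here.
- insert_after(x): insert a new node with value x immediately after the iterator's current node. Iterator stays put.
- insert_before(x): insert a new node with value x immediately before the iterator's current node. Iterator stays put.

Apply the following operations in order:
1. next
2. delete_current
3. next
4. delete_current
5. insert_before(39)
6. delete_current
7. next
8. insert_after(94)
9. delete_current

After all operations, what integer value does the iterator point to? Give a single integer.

After 1 (next): list=[8, 1, 2, 5, 6, 3, 7] cursor@1
After 2 (delete_current): list=[8, 2, 5, 6, 3, 7] cursor@2
After 3 (next): list=[8, 2, 5, 6, 3, 7] cursor@5
After 4 (delete_current): list=[8, 2, 6, 3, 7] cursor@6
After 5 (insert_before(39)): list=[8, 2, 39, 6, 3, 7] cursor@6
After 6 (delete_current): list=[8, 2, 39, 3, 7] cursor@3
After 7 (next): list=[8, 2, 39, 3, 7] cursor@7
After 8 (insert_after(94)): list=[8, 2, 39, 3, 7, 94] cursor@7
After 9 (delete_current): list=[8, 2, 39, 3, 94] cursor@94

Answer: 94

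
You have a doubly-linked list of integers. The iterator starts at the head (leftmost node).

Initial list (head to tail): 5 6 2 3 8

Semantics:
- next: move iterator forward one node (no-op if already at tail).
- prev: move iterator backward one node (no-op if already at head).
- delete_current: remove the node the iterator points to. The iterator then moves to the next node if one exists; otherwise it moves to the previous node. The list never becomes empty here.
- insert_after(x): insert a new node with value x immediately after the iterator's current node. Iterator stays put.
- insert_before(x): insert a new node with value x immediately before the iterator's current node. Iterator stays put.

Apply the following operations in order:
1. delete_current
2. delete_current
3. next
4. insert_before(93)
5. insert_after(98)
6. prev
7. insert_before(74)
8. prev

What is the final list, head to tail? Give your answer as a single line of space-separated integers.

After 1 (delete_current): list=[6, 2, 3, 8] cursor@6
After 2 (delete_current): list=[2, 3, 8] cursor@2
After 3 (next): list=[2, 3, 8] cursor@3
After 4 (insert_before(93)): list=[2, 93, 3, 8] cursor@3
After 5 (insert_after(98)): list=[2, 93, 3, 98, 8] cursor@3
After 6 (prev): list=[2, 93, 3, 98, 8] cursor@93
After 7 (insert_before(74)): list=[2, 74, 93, 3, 98, 8] cursor@93
After 8 (prev): list=[2, 74, 93, 3, 98, 8] cursor@74

Answer: 2 74 93 3 98 8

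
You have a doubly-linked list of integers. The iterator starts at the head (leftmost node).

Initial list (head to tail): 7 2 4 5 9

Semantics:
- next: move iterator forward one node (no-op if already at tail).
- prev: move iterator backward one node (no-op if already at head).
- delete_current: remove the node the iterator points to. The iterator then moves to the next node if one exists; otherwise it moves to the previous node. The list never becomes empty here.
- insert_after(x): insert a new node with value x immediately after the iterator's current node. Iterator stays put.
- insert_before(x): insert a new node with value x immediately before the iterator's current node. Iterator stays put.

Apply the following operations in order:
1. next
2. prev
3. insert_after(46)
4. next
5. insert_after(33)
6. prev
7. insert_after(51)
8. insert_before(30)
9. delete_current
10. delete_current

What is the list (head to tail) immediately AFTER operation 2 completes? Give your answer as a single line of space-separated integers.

Answer: 7 2 4 5 9

Derivation:
After 1 (next): list=[7, 2, 4, 5, 9] cursor@2
After 2 (prev): list=[7, 2, 4, 5, 9] cursor@7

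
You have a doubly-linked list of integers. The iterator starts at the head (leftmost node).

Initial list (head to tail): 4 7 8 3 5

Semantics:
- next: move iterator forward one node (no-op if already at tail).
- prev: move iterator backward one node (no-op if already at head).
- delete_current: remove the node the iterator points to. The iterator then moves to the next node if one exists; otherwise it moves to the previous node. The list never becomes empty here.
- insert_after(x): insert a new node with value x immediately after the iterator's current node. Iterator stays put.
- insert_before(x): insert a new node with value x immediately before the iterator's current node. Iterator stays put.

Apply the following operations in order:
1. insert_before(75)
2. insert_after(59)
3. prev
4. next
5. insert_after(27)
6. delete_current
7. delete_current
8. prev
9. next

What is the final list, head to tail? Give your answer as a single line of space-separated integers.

Answer: 75 59 7 8 3 5

Derivation:
After 1 (insert_before(75)): list=[75, 4, 7, 8, 3, 5] cursor@4
After 2 (insert_after(59)): list=[75, 4, 59, 7, 8, 3, 5] cursor@4
After 3 (prev): list=[75, 4, 59, 7, 8, 3, 5] cursor@75
After 4 (next): list=[75, 4, 59, 7, 8, 3, 5] cursor@4
After 5 (insert_after(27)): list=[75, 4, 27, 59, 7, 8, 3, 5] cursor@4
After 6 (delete_current): list=[75, 27, 59, 7, 8, 3, 5] cursor@27
After 7 (delete_current): list=[75, 59, 7, 8, 3, 5] cursor@59
After 8 (prev): list=[75, 59, 7, 8, 3, 5] cursor@75
After 9 (next): list=[75, 59, 7, 8, 3, 5] cursor@59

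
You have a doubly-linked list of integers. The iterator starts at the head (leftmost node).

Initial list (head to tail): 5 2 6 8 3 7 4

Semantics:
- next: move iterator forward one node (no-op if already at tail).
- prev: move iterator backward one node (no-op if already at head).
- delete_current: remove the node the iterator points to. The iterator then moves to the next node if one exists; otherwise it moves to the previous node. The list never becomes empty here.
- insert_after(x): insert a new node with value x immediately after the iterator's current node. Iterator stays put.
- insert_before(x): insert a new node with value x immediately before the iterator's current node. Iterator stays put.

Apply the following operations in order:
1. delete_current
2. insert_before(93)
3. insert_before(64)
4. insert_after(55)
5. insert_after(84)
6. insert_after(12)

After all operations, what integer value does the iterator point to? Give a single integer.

After 1 (delete_current): list=[2, 6, 8, 3, 7, 4] cursor@2
After 2 (insert_before(93)): list=[93, 2, 6, 8, 3, 7, 4] cursor@2
After 3 (insert_before(64)): list=[93, 64, 2, 6, 8, 3, 7, 4] cursor@2
After 4 (insert_after(55)): list=[93, 64, 2, 55, 6, 8, 3, 7, 4] cursor@2
After 5 (insert_after(84)): list=[93, 64, 2, 84, 55, 6, 8, 3, 7, 4] cursor@2
After 6 (insert_after(12)): list=[93, 64, 2, 12, 84, 55, 6, 8, 3, 7, 4] cursor@2

Answer: 2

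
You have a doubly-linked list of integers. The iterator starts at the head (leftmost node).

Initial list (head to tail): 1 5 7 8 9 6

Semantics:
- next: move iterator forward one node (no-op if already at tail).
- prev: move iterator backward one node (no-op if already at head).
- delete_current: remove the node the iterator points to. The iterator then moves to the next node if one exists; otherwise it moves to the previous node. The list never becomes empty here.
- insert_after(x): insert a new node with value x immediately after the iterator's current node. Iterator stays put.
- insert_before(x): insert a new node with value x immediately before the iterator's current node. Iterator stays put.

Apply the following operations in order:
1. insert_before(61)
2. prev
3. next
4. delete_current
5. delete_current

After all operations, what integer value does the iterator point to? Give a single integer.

After 1 (insert_before(61)): list=[61, 1, 5, 7, 8, 9, 6] cursor@1
After 2 (prev): list=[61, 1, 5, 7, 8, 9, 6] cursor@61
After 3 (next): list=[61, 1, 5, 7, 8, 9, 6] cursor@1
After 4 (delete_current): list=[61, 5, 7, 8, 9, 6] cursor@5
After 5 (delete_current): list=[61, 7, 8, 9, 6] cursor@7

Answer: 7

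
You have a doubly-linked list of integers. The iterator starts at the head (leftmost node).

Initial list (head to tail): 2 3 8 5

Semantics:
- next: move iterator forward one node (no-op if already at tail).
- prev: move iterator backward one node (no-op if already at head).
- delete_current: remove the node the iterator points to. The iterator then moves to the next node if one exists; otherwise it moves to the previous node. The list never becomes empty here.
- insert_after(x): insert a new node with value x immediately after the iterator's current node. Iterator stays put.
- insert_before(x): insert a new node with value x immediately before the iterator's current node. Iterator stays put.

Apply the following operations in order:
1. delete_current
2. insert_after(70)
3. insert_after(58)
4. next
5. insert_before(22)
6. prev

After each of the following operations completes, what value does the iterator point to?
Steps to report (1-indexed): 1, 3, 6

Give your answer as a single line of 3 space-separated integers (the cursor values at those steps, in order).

After 1 (delete_current): list=[3, 8, 5] cursor@3
After 2 (insert_after(70)): list=[3, 70, 8, 5] cursor@3
After 3 (insert_after(58)): list=[3, 58, 70, 8, 5] cursor@3
After 4 (next): list=[3, 58, 70, 8, 5] cursor@58
After 5 (insert_before(22)): list=[3, 22, 58, 70, 8, 5] cursor@58
After 6 (prev): list=[3, 22, 58, 70, 8, 5] cursor@22

Answer: 3 3 22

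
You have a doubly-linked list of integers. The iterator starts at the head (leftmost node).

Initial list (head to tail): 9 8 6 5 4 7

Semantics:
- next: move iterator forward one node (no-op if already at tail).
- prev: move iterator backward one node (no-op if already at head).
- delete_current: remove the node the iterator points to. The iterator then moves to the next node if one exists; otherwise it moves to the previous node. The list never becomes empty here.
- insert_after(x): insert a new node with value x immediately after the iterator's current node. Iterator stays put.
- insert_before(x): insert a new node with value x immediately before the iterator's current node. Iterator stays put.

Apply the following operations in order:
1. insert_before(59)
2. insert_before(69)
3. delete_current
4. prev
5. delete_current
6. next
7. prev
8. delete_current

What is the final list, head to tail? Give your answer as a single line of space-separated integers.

Answer: 59 6 5 4 7

Derivation:
After 1 (insert_before(59)): list=[59, 9, 8, 6, 5, 4, 7] cursor@9
After 2 (insert_before(69)): list=[59, 69, 9, 8, 6, 5, 4, 7] cursor@9
After 3 (delete_current): list=[59, 69, 8, 6, 5, 4, 7] cursor@8
After 4 (prev): list=[59, 69, 8, 6, 5, 4, 7] cursor@69
After 5 (delete_current): list=[59, 8, 6, 5, 4, 7] cursor@8
After 6 (next): list=[59, 8, 6, 5, 4, 7] cursor@6
After 7 (prev): list=[59, 8, 6, 5, 4, 7] cursor@8
After 8 (delete_current): list=[59, 6, 5, 4, 7] cursor@6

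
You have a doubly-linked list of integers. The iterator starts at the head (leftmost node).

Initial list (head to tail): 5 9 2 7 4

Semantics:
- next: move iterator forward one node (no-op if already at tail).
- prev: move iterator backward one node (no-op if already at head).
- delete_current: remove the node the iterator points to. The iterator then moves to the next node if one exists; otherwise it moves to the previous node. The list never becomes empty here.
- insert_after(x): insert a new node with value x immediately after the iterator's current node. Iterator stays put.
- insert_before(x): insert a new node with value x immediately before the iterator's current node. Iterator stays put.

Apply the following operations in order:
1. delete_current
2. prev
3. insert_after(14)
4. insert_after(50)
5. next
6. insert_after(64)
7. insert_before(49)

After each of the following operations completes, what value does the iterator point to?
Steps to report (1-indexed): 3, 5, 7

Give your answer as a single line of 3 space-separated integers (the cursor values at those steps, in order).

Answer: 9 50 50

Derivation:
After 1 (delete_current): list=[9, 2, 7, 4] cursor@9
After 2 (prev): list=[9, 2, 7, 4] cursor@9
After 3 (insert_after(14)): list=[9, 14, 2, 7, 4] cursor@9
After 4 (insert_after(50)): list=[9, 50, 14, 2, 7, 4] cursor@9
After 5 (next): list=[9, 50, 14, 2, 7, 4] cursor@50
After 6 (insert_after(64)): list=[9, 50, 64, 14, 2, 7, 4] cursor@50
After 7 (insert_before(49)): list=[9, 49, 50, 64, 14, 2, 7, 4] cursor@50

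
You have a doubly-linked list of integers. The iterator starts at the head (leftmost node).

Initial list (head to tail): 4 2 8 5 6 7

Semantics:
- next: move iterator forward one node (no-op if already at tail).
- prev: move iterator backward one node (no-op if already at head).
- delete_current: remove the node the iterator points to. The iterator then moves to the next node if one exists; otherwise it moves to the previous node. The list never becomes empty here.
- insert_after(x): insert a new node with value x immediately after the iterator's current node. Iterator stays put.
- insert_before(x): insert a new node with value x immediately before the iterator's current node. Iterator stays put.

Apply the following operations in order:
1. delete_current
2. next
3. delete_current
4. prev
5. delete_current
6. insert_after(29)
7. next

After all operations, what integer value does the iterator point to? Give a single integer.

After 1 (delete_current): list=[2, 8, 5, 6, 7] cursor@2
After 2 (next): list=[2, 8, 5, 6, 7] cursor@8
After 3 (delete_current): list=[2, 5, 6, 7] cursor@5
After 4 (prev): list=[2, 5, 6, 7] cursor@2
After 5 (delete_current): list=[5, 6, 7] cursor@5
After 6 (insert_after(29)): list=[5, 29, 6, 7] cursor@5
After 7 (next): list=[5, 29, 6, 7] cursor@29

Answer: 29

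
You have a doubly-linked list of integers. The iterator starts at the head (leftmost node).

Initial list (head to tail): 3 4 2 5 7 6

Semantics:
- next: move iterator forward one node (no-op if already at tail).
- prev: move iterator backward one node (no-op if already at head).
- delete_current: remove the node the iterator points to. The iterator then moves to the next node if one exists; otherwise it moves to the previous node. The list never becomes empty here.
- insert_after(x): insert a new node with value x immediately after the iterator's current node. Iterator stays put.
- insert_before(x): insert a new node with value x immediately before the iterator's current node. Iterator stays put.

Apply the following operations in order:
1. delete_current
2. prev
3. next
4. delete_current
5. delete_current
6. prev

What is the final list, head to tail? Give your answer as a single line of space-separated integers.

After 1 (delete_current): list=[4, 2, 5, 7, 6] cursor@4
After 2 (prev): list=[4, 2, 5, 7, 6] cursor@4
After 3 (next): list=[4, 2, 5, 7, 6] cursor@2
After 4 (delete_current): list=[4, 5, 7, 6] cursor@5
After 5 (delete_current): list=[4, 7, 6] cursor@7
After 6 (prev): list=[4, 7, 6] cursor@4

Answer: 4 7 6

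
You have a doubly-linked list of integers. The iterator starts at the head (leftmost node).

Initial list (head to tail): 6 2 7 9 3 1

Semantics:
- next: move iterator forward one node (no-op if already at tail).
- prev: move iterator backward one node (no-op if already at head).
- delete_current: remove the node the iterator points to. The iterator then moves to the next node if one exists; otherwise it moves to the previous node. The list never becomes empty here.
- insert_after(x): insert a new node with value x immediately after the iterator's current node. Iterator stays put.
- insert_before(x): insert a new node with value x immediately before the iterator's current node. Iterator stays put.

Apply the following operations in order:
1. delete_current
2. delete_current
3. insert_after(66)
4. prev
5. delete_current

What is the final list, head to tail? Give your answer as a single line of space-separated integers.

Answer: 66 9 3 1

Derivation:
After 1 (delete_current): list=[2, 7, 9, 3, 1] cursor@2
After 2 (delete_current): list=[7, 9, 3, 1] cursor@7
After 3 (insert_after(66)): list=[7, 66, 9, 3, 1] cursor@7
After 4 (prev): list=[7, 66, 9, 3, 1] cursor@7
After 5 (delete_current): list=[66, 9, 3, 1] cursor@66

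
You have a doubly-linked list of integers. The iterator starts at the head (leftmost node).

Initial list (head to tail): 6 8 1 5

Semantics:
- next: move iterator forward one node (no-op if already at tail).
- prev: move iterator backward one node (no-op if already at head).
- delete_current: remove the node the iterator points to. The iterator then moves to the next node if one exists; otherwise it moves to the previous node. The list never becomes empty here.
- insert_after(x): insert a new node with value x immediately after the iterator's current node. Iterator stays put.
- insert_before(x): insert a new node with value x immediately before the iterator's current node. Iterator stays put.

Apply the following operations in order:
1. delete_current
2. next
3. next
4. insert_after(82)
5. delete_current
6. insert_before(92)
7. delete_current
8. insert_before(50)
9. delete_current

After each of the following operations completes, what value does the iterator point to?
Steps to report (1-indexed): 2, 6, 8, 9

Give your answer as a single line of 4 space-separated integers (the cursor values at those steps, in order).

Answer: 1 82 92 50

Derivation:
After 1 (delete_current): list=[8, 1, 5] cursor@8
After 2 (next): list=[8, 1, 5] cursor@1
After 3 (next): list=[8, 1, 5] cursor@5
After 4 (insert_after(82)): list=[8, 1, 5, 82] cursor@5
After 5 (delete_current): list=[8, 1, 82] cursor@82
After 6 (insert_before(92)): list=[8, 1, 92, 82] cursor@82
After 7 (delete_current): list=[8, 1, 92] cursor@92
After 8 (insert_before(50)): list=[8, 1, 50, 92] cursor@92
After 9 (delete_current): list=[8, 1, 50] cursor@50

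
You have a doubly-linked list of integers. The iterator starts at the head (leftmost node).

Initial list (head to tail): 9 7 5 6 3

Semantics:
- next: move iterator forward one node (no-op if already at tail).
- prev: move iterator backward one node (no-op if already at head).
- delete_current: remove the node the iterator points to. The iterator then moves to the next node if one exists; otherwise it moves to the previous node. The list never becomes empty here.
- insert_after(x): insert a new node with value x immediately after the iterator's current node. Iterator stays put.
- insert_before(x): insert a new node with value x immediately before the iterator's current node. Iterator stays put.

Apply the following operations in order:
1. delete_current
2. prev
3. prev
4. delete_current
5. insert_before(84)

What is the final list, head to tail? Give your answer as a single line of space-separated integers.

After 1 (delete_current): list=[7, 5, 6, 3] cursor@7
After 2 (prev): list=[7, 5, 6, 3] cursor@7
After 3 (prev): list=[7, 5, 6, 3] cursor@7
After 4 (delete_current): list=[5, 6, 3] cursor@5
After 5 (insert_before(84)): list=[84, 5, 6, 3] cursor@5

Answer: 84 5 6 3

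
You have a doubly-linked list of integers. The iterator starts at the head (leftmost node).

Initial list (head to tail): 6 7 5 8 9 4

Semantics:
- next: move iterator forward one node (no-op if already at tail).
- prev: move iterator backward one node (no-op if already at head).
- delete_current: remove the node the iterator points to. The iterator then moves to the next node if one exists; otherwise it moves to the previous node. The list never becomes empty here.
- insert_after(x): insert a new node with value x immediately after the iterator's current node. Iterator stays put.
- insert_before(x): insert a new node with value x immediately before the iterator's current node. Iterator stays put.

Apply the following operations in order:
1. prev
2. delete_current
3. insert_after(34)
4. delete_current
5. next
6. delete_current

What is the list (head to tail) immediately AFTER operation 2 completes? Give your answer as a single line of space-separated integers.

After 1 (prev): list=[6, 7, 5, 8, 9, 4] cursor@6
After 2 (delete_current): list=[7, 5, 8, 9, 4] cursor@7

Answer: 7 5 8 9 4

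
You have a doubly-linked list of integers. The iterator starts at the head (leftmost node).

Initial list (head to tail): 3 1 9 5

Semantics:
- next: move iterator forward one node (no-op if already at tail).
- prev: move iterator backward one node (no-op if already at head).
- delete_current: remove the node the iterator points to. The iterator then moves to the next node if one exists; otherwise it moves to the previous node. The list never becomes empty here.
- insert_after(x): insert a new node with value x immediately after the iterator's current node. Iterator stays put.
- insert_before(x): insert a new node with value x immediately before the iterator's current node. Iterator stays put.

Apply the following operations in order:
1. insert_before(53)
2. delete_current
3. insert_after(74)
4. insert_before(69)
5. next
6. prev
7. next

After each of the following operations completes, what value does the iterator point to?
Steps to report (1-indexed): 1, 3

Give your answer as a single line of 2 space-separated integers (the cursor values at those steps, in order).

After 1 (insert_before(53)): list=[53, 3, 1, 9, 5] cursor@3
After 2 (delete_current): list=[53, 1, 9, 5] cursor@1
After 3 (insert_after(74)): list=[53, 1, 74, 9, 5] cursor@1
After 4 (insert_before(69)): list=[53, 69, 1, 74, 9, 5] cursor@1
After 5 (next): list=[53, 69, 1, 74, 9, 5] cursor@74
After 6 (prev): list=[53, 69, 1, 74, 9, 5] cursor@1
After 7 (next): list=[53, 69, 1, 74, 9, 5] cursor@74

Answer: 3 1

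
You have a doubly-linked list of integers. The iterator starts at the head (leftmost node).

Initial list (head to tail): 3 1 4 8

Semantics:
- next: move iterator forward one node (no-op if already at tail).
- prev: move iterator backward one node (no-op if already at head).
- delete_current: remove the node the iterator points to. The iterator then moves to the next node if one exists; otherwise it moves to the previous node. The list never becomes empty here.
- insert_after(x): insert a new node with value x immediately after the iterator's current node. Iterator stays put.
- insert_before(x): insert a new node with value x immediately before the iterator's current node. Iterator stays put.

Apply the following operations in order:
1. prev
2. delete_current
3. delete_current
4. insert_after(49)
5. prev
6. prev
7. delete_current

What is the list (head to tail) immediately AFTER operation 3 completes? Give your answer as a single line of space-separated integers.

After 1 (prev): list=[3, 1, 4, 8] cursor@3
After 2 (delete_current): list=[1, 4, 8] cursor@1
After 3 (delete_current): list=[4, 8] cursor@4

Answer: 4 8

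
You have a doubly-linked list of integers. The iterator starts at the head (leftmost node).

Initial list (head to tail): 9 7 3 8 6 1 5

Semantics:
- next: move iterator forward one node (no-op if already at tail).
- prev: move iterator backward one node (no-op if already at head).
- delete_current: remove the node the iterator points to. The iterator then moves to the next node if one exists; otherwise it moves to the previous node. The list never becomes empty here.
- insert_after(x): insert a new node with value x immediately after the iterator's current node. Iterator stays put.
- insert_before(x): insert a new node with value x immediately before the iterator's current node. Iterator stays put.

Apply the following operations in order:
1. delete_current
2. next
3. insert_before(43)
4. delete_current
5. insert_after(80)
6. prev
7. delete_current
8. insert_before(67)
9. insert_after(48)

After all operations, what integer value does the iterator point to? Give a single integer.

Answer: 8

Derivation:
After 1 (delete_current): list=[7, 3, 8, 6, 1, 5] cursor@7
After 2 (next): list=[7, 3, 8, 6, 1, 5] cursor@3
After 3 (insert_before(43)): list=[7, 43, 3, 8, 6, 1, 5] cursor@3
After 4 (delete_current): list=[7, 43, 8, 6, 1, 5] cursor@8
After 5 (insert_after(80)): list=[7, 43, 8, 80, 6, 1, 5] cursor@8
After 6 (prev): list=[7, 43, 8, 80, 6, 1, 5] cursor@43
After 7 (delete_current): list=[7, 8, 80, 6, 1, 5] cursor@8
After 8 (insert_before(67)): list=[7, 67, 8, 80, 6, 1, 5] cursor@8
After 9 (insert_after(48)): list=[7, 67, 8, 48, 80, 6, 1, 5] cursor@8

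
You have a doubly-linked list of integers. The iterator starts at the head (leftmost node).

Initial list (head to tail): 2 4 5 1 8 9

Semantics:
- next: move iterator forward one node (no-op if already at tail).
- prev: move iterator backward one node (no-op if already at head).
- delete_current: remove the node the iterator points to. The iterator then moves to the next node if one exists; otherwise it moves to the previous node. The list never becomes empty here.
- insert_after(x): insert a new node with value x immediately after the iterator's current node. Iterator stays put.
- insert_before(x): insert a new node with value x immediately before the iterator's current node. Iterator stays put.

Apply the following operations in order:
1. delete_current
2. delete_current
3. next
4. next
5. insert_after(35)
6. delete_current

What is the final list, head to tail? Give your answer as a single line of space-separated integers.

After 1 (delete_current): list=[4, 5, 1, 8, 9] cursor@4
After 2 (delete_current): list=[5, 1, 8, 9] cursor@5
After 3 (next): list=[5, 1, 8, 9] cursor@1
After 4 (next): list=[5, 1, 8, 9] cursor@8
After 5 (insert_after(35)): list=[5, 1, 8, 35, 9] cursor@8
After 6 (delete_current): list=[5, 1, 35, 9] cursor@35

Answer: 5 1 35 9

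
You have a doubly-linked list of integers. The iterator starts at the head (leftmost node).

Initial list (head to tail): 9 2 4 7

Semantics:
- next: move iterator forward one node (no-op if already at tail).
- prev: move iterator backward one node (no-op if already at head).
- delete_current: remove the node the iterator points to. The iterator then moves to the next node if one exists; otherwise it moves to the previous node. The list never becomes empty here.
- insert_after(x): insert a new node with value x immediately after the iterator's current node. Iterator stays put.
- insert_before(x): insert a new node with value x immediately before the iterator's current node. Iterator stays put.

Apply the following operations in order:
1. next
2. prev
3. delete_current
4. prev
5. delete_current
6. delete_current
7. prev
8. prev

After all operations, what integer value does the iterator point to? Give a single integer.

Answer: 7

Derivation:
After 1 (next): list=[9, 2, 4, 7] cursor@2
After 2 (prev): list=[9, 2, 4, 7] cursor@9
After 3 (delete_current): list=[2, 4, 7] cursor@2
After 4 (prev): list=[2, 4, 7] cursor@2
After 5 (delete_current): list=[4, 7] cursor@4
After 6 (delete_current): list=[7] cursor@7
After 7 (prev): list=[7] cursor@7
After 8 (prev): list=[7] cursor@7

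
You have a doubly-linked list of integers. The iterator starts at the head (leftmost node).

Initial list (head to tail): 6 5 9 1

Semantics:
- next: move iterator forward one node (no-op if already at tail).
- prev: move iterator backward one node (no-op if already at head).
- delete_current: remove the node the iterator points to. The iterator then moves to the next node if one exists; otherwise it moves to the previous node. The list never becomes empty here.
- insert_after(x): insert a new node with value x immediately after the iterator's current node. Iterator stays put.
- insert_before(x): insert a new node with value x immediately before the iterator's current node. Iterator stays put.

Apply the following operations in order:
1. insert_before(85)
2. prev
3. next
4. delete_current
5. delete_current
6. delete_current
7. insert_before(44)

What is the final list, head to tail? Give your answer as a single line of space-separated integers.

After 1 (insert_before(85)): list=[85, 6, 5, 9, 1] cursor@6
After 2 (prev): list=[85, 6, 5, 9, 1] cursor@85
After 3 (next): list=[85, 6, 5, 9, 1] cursor@6
After 4 (delete_current): list=[85, 5, 9, 1] cursor@5
After 5 (delete_current): list=[85, 9, 1] cursor@9
After 6 (delete_current): list=[85, 1] cursor@1
After 7 (insert_before(44)): list=[85, 44, 1] cursor@1

Answer: 85 44 1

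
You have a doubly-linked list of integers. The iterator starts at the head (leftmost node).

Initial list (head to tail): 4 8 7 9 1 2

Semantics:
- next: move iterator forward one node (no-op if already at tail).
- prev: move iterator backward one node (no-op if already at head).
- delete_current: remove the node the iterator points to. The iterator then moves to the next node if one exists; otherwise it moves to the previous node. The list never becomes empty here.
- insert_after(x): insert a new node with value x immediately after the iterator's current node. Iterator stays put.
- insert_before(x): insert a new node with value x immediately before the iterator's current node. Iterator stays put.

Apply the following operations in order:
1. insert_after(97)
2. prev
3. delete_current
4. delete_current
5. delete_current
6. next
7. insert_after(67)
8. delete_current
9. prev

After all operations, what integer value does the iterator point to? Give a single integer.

After 1 (insert_after(97)): list=[4, 97, 8, 7, 9, 1, 2] cursor@4
After 2 (prev): list=[4, 97, 8, 7, 9, 1, 2] cursor@4
After 3 (delete_current): list=[97, 8, 7, 9, 1, 2] cursor@97
After 4 (delete_current): list=[8, 7, 9, 1, 2] cursor@8
After 5 (delete_current): list=[7, 9, 1, 2] cursor@7
After 6 (next): list=[7, 9, 1, 2] cursor@9
After 7 (insert_after(67)): list=[7, 9, 67, 1, 2] cursor@9
After 8 (delete_current): list=[7, 67, 1, 2] cursor@67
After 9 (prev): list=[7, 67, 1, 2] cursor@7

Answer: 7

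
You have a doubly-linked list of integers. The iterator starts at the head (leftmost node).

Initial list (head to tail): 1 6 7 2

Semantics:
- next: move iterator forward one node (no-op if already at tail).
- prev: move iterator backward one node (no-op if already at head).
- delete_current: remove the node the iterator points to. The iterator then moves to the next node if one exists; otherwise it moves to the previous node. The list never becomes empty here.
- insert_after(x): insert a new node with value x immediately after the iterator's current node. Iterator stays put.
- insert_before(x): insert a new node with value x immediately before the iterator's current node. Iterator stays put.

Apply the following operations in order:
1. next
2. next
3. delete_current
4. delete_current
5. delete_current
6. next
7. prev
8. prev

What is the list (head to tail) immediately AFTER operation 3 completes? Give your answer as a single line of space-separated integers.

Answer: 1 6 2

Derivation:
After 1 (next): list=[1, 6, 7, 2] cursor@6
After 2 (next): list=[1, 6, 7, 2] cursor@7
After 3 (delete_current): list=[1, 6, 2] cursor@2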